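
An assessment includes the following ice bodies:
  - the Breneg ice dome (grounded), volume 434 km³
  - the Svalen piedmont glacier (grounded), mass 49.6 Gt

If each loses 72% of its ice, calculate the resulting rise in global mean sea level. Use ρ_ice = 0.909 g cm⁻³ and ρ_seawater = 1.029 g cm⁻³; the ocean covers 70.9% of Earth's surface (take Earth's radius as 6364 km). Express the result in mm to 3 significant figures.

Breneg: 0.72 × 434 km³ × (909/1029) = 276.0 km³ of water.
Svalen: 0.72 × 49.6 Gt = 3.571×10^13 kg; dividing by ρ_w = 1.029 g cm⁻³ = 1029 kg m⁻³ gives 3.471×10^10 m³ of water.
Total added water ≈ 3.107×10^11 m³ over 3.61×10^14 m² → Δh = 8.61×10^-4 m = 0.861 mm.

≈ 0.861 mm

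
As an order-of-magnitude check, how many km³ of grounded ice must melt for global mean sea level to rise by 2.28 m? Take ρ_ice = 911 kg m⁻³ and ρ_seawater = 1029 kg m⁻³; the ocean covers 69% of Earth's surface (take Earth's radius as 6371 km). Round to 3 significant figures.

≈ 9.06×10^5 km³

Required water volume = Δh × A = 2.28 m × 3.52×10^14 m² = 8.024×10^14 m³ = 8.024×10^5 km³.
Ice volume = water volume × ρ_w/ρ_ice = 8.024×10^5 × 1029/911 = 9.06×10^5 km³.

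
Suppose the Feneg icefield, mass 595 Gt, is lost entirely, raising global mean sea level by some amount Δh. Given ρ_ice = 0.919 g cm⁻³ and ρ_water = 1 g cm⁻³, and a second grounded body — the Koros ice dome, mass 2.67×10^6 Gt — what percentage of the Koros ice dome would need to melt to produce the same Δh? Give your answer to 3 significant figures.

Equal sea-level rise means equal mass of meltwater, i.e. equal mass of ice lost.
Ice mass of Feneg: 5.950×10^14 kg; ice mass of Koros: 2.670×10^18 kg.
Fraction required = 5.950×10^14 / 2.670×10^18 = 2.23×10^-4 → 0.0223 %.

≈ 0.0223 %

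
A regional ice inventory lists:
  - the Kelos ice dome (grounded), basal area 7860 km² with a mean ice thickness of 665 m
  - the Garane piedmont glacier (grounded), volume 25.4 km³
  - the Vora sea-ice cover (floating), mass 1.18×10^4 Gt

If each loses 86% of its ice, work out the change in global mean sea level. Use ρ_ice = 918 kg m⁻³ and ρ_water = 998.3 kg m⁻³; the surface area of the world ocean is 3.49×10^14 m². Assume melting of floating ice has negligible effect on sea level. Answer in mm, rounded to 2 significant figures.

≈ 12 mm

Kelos: ice volume = 7860 km² × 665 m = 5227 km³; 0.86 × 5227 × (918/998.3) = 4134 km³ of water.
Garane: 0.86 × 25.4 km³ × (918/998.3) = 20.09 km³ of water.
The Vora sea-ice cover is floating and already displaces its own weight of water, so its melt adds essentially nothing to sea level.
Total added water ≈ 4.154×10^12 m³ over 3.49×10^14 m² → Δh = 0.0119 m = 12 mm.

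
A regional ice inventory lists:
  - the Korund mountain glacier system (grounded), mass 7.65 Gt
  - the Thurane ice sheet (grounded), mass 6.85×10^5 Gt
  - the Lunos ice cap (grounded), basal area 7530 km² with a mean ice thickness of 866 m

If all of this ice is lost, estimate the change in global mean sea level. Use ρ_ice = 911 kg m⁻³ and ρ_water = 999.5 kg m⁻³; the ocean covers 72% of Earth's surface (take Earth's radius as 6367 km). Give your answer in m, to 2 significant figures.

≈ 1.9 m

Korund: 7.65 Gt = 7.650×10^12 kg; dividing by ρ_w = 999.5 kg m⁻³ gives 7.654×10^9 m³ of water.
Thurane: 6.85×10^5 Gt = 6.850×10^17 kg; dividing by ρ_w = 999.5 kg m⁻³ gives 6.853×10^14 m³ of water.
Lunos: ice volume = 7530 km² × 866 m = 6521 km³; 6521 × (911/999.5) = 5944 km³ of water.
Total added water ≈ 6.913×10^14 m³ over 3.67×10^14 m² → Δh = 1.88 m.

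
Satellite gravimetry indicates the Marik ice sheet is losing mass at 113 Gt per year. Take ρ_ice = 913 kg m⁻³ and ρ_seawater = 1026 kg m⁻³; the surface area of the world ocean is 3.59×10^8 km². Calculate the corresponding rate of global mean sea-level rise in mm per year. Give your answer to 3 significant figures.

≈ 0.307 mm/yr

ρ_w = 1026 kg m⁻³. Annual water volume added = 113 Gt / ρ_w = 1.130×10^14 kg / 1026 kg m⁻³ = 1.101×10^11 m³.
Δh per year = 1.101×10^11 / 3.59×10^14 = 3.07×10^-4 m = 0.307 mm.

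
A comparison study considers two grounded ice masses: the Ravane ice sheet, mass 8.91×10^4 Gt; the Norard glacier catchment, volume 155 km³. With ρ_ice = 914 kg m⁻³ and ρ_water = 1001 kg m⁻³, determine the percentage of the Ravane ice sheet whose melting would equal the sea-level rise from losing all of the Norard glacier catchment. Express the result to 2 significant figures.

Equal sea-level rise means equal mass of meltwater, i.e. equal mass of ice lost.
Ice mass of Norard: 1.417×10^14 kg; ice mass of Ravane: 8.910×10^16 kg.
Fraction required = 1.417×10^14 / 8.910×10^16 = 1.59×10^-3 → 0.16 %.

≈ 0.16 %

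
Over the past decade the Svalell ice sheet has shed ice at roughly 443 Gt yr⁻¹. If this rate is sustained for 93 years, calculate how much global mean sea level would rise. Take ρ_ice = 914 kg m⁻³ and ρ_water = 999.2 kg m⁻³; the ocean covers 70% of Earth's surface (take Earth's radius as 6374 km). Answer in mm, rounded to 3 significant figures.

≈ 115 mm

Total mass lost = 443 Gt/yr × 93 yr = 4.120×10^4 Gt = 4.120×10^16 kg.
ρ_w = 999.2 kg m⁻³, so water volume = 4.120×10^16 / 999.2 = 4.123×10^13 m³.
Δh = 4.123×10^13 / 3.57×10^14 = 0.115 m = 115 mm.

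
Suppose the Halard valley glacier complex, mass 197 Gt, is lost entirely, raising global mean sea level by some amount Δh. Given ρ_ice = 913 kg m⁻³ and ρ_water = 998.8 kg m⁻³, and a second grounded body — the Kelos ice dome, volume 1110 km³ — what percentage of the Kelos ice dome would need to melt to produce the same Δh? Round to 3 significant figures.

Equal sea-level rise means equal mass of meltwater, i.e. equal mass of ice lost.
Ice mass of Halard: 1.970×10^14 kg; ice mass of Kelos: 1.013×10^15 kg.
Fraction required = 1.970×10^14 / 1.013×10^15 = 0.194 → 19.4 %.

≈ 19.4 %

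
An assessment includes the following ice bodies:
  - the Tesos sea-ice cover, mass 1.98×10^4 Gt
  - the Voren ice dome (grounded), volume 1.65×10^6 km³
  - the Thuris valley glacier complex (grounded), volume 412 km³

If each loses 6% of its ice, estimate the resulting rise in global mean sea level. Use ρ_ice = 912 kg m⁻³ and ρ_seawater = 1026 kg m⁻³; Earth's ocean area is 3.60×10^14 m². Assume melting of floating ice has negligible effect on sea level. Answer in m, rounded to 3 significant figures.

≈ 0.245 m

The Tesos sea-ice cover is floating and already displaces its own weight of water, so its melt adds essentially nothing to sea level.
Voren: 0.06 × 1.65×10^6 km³ × (912/1026) = 8.800×10^4 km³ of water.
Thuris: 0.06 × 412 km³ × (912/1026) = 21.97 km³ of water.
Total added water ≈ 8.802×10^13 m³ over 3.60×10^14 m² → Δh = 0.245 m.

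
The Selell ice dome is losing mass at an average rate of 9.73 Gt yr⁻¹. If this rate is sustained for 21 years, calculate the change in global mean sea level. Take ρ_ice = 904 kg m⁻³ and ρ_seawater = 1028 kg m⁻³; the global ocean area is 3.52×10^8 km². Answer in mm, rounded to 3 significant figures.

≈ 0.565 mm

Total mass lost = 9.73 Gt/yr × 21 yr = 204.3 Gt = 2.043×10^14 kg.
ρ_w = 1028 kg m⁻³, so water volume = 2.043×10^14 / 1028 = 1.988×10^11 m³.
Δh = 1.988×10^11 / 3.52×10^14 = 5.65×10^-4 m = 0.565 mm.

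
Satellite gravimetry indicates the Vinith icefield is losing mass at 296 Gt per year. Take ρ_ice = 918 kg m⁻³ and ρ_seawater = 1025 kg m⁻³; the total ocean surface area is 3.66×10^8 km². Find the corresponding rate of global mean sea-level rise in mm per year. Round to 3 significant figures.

≈ 0.789 mm/yr

ρ_w = 1025 kg m⁻³. Annual water volume added = 296 Gt / ρ_w = 2.960×10^14 kg / 1025 kg m⁻³ = 2.888×10^11 m³.
Δh per year = 2.888×10^11 / 3.66×10^14 = 7.89×10^-4 m = 0.789 mm.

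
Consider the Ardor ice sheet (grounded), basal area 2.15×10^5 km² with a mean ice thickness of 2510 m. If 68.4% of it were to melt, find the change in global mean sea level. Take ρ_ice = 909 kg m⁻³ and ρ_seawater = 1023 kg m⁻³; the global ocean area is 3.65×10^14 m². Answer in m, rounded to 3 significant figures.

≈ 0.899 m

Ardor: ice volume = 2.15×10^5 km² × 2510 m = 5.396×10^5 km³; 0.684 × 5.396×10^5 × (909/1023) = 3.280×10^5 km³ of water.
Spread over 3.65×10^14 m² of ocean, Δh = 3.280×10^14 / 3.65×10^14 = 0.899 m.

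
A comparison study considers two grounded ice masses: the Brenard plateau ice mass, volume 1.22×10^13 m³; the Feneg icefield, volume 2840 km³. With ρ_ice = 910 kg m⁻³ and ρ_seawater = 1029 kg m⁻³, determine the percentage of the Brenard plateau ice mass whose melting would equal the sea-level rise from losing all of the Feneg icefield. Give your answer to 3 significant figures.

Equal sea-level rise means equal mass of meltwater, i.e. equal mass of ice lost.
Ice mass of Feneg: 2.584×10^15 kg; ice mass of Brenard: 1.110×10^16 kg.
Fraction required = 2.584×10^15 / 1.110×10^16 = 0.233 → 23.3 %.

≈ 23.3 %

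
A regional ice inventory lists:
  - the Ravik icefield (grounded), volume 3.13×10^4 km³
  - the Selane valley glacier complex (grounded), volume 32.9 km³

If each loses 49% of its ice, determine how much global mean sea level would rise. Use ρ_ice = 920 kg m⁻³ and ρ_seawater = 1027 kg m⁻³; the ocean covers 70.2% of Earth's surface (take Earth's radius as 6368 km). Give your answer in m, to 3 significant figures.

≈ 0.0384 m

Ravik: 0.49 × 3.13×10^4 km³ × (920/1027) = 1.374×10^4 km³ of water.
Selane: 0.49 × 32.9 km³ × (920/1027) = 14.44 km³ of water.
Total added water ≈ 1.375×10^13 m³ over 3.58×10^14 m² → Δh = 0.0384 m.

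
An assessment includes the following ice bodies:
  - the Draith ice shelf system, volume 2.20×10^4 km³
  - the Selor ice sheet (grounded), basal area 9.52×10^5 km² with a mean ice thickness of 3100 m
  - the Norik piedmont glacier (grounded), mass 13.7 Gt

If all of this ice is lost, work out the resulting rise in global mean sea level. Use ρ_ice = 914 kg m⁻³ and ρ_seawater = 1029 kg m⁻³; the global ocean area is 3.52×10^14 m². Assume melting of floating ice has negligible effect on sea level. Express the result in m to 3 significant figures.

The Draith ice shelf system is floating and already displaces its own weight of water, so its melt adds essentially nothing to sea level.
Selor: ice volume = 9.52×10^5 km² × 3100 m = 2.951×10^6 km³; 2.951×10^6 × (914/1029) = 2.621×10^6 km³ of water.
Norik: 13.7 Gt = 1.370×10^13 kg; dividing by ρ_w = 1029 kg m⁻³ gives 1.331×10^10 m³ of water.
Total added water ≈ 2.621×10^15 m³ over 3.52×10^14 m² → Δh = 7.45 m.

≈ 7.45 m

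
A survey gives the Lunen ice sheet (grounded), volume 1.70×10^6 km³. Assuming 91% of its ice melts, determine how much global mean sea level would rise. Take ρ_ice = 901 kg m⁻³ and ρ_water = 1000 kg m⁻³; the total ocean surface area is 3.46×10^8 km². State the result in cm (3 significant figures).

≈ 403 cm

Lunen: 0.91 × 1.70×10^6 km³ × (901/1000) = 1.394×10^6 km³ of water.
Spread over 3.46×10^14 m² of ocean, Δh = 1.394×10^15 / 3.46×10^14 = 4.03 m = 403 cm.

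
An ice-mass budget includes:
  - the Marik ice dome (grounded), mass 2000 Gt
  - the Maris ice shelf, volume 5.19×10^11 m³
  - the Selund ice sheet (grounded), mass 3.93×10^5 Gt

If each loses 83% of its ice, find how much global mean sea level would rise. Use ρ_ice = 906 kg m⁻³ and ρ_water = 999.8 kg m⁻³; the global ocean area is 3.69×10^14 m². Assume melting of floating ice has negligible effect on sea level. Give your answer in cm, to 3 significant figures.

≈ 88.9 cm

Marik: 0.83 × 2000 Gt = 1.660×10^15 kg; dividing by ρ_w = 999.8 kg m⁻³ gives 1.660×10^12 m³ of water.
The Maris ice shelf is floating and already displaces its own weight of water, so its melt adds essentially nothing to sea level.
Selund: 0.83 × 3.93×10^5 Gt = 3.262×10^17 kg; dividing by ρ_w = 999.8 kg m⁻³ gives 3.263×10^14 m³ of water.
Total added water ≈ 3.279×10^14 m³ over 3.69×10^14 m² → Δh = 0.889 m = 88.9 cm.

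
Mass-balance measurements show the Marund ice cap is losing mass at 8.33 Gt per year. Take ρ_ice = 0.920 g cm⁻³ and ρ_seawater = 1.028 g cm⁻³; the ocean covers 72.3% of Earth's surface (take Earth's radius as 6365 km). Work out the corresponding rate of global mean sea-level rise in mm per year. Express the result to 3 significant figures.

ρ_w = 1.028 g cm⁻³ = 1028 kg m⁻³. Annual water volume added = 8.33 Gt / ρ_w = 8.330×10^12 kg / 1028 kg m⁻³ = 8.103×10^9 m³.
Δh per year = 8.103×10^9 / 3.68×10^14 = 2.20×10^-5 m = 0.0220 mm.

≈ 0.0220 mm/yr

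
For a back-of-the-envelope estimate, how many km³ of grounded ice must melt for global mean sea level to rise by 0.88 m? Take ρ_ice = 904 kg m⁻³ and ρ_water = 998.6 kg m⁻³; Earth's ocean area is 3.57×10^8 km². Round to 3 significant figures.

≈ 3.47×10^5 km³

Required water volume = Δh × A = 0.88 m × 3.57×10^14 m² = 3.142×10^14 m³ = 3.142×10^5 km³.
Ice volume = water volume × ρ_w/ρ_ice = 3.142×10^5 × 998.6/904 = 3.47×10^5 km³.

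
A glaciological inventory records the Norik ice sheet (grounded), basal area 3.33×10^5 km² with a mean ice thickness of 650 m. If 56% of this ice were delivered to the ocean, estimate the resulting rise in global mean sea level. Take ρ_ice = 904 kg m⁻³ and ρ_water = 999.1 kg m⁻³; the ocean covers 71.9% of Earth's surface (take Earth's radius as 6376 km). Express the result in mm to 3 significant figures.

Norik: ice volume = 3.33×10^5 km² × 650 m = 2.164×10^5 km³; 0.56 × 2.164×10^5 × (904/999.1) = 1.097×10^5 km³ of water.
Spread over 3.67×10^14 m² of ocean, Δh = 1.097×10^14 / 3.67×10^14 = 0.299 m = 299 mm.

≈ 299 mm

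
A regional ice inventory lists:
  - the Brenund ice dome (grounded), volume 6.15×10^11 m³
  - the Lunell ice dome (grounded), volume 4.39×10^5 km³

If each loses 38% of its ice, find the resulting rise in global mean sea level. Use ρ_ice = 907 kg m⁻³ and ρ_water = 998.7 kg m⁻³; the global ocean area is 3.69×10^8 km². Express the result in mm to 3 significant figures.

≈ 411 mm

Brenund: 0.38 × 6.15×10^11 m³ × (907/998.7) = 2.122×10^11 m³ of water.
Lunell: 0.38 × 4.39×10^5 km³ × (907/998.7) = 1.515×10^5 km³ of water.
Total added water ≈ 1.517×10^14 m³ over 3.69×10^14 m² → Δh = 0.411 m = 411 mm.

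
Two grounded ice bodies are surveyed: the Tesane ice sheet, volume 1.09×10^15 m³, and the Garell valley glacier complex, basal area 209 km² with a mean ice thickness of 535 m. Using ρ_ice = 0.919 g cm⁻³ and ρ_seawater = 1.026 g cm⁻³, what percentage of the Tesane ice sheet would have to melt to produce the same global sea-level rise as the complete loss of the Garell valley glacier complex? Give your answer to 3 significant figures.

Equal sea-level rise means equal mass of meltwater, i.e. equal mass of ice lost.
Ice mass of Garell: 1.028×10^14 kg; ice mass of Tesane: 1.002×10^18 kg.
Fraction required = 1.028×10^14 / 1.002×10^18 = 1.03×10^-4 → 0.0103 %.

≈ 0.0103 %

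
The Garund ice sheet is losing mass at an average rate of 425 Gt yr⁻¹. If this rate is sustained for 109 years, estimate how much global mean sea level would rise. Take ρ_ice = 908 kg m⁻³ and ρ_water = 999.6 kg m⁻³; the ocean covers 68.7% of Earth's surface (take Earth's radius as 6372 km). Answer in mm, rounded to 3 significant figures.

≈ 132 mm

Total mass lost = 425 Gt/yr × 109 yr = 4.632×10^4 Gt = 4.632×10^16 kg.
ρ_w = 999.6 kg m⁻³, so water volume = 4.632×10^16 / 999.6 = 4.634×10^13 m³.
Δh = 4.634×10^13 / 3.51×10^14 = 0.132 m = 132 mm.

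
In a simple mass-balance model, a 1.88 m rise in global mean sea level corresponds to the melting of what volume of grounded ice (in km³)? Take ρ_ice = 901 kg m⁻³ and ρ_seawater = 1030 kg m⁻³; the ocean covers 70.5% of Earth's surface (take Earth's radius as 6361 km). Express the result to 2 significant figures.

≈ 7.7×10^5 km³

Required water volume = Δh × A = 1.88 m × 3.58×10^14 m² = 6.739×10^14 m³ = 6.739×10^5 km³.
Ice volume = water volume × ρ_w/ρ_ice = 6.739×10^5 × 1030/901 = 7.7×10^5 km³.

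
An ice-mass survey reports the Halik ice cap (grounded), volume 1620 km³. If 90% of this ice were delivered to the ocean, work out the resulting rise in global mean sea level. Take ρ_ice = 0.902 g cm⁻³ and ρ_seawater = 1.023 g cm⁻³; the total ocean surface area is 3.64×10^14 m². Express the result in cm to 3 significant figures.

Halik: 0.9 × 1620 km³ × (902/1023) = 1286 km³ of water.
Spread over 3.64×10^14 m² of ocean, Δh = 1.286×10^12 / 3.64×10^14 = 3.53×10^-3 m = 0.353 cm.

≈ 0.353 cm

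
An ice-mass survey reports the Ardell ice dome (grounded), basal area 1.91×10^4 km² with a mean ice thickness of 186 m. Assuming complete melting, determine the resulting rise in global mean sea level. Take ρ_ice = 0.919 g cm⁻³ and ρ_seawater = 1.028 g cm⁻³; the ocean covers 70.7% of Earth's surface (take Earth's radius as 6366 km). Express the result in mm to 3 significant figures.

≈ 8.82 mm

Ardell: ice volume = 1.91×10^4 km² × 186 m = 3553 km³; 3553 × (919/1028) = 3176 km³ of water.
Spread over 3.60×10^14 m² of ocean, Δh = 3.176×10^12 / 3.60×10^14 = 8.82×10^-3 m = 8.82 mm.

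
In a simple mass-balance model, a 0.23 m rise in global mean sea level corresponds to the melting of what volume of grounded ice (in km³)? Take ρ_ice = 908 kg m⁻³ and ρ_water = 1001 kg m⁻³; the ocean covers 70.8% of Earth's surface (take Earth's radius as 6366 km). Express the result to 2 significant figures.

≈ 9.1×10^4 km³

Required water volume = Δh × A = 0.23 m × 3.61×10^14 m² = 8.293×10^13 m³ = 8.293×10^4 km³.
Ice volume = water volume × ρ_w/ρ_ice = 8.293×10^4 × 1001/908 = 9.1×10^4 km³.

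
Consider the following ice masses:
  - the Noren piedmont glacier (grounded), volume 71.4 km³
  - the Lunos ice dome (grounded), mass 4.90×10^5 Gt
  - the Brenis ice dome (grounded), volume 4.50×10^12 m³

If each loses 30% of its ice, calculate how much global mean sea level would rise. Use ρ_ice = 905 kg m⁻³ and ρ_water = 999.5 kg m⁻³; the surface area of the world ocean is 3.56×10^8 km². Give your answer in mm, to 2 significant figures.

≈ 420 mm

Noren: 0.3 × 71.4 km³ × (905/999.5) = 19.39 km³ of water.
Lunos: 0.3 × 4.90×10^5 Gt = 1.470×10^17 kg; dividing by ρ_w = 999.5 kg m⁻³ gives 1.471×10^14 m³ of water.
Brenis: 0.3 × 4.50×10^12 m³ × (905/999.5) = 1.222×10^12 m³ of water.
Total added water ≈ 1.483×10^14 m³ over 3.56×10^14 m² → Δh = 0.417 m = 420 mm.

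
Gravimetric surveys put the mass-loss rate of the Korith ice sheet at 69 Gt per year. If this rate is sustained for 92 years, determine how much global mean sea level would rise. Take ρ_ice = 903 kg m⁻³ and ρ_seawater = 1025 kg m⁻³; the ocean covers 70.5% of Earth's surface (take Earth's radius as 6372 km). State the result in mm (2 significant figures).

Total mass lost = 69 Gt/yr × 92 yr = 6348 Gt = 6.348×10^15 kg.
ρ_w = 1025 kg m⁻³, so water volume = 6.348×10^15 / 1025 = 6.193×10^12 m³.
Δh = 6.193×10^12 / 3.60×10^14 = 0.0172 m = 17 mm.

≈ 17 mm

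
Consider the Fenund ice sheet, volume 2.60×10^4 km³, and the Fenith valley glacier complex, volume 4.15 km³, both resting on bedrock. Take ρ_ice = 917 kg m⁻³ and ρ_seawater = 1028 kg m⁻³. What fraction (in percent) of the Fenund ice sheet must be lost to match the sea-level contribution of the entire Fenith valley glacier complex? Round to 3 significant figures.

Equal sea-level rise means equal mass of meltwater, i.e. equal mass of ice lost.
Ice mass of Fenith: 3.806×10^12 kg; ice mass of Fenund: 2.384×10^16 kg.
Fraction required = 3.806×10^12 / 2.384×10^16 = 1.60×10^-4 → 0.0160 %.

≈ 0.0160 %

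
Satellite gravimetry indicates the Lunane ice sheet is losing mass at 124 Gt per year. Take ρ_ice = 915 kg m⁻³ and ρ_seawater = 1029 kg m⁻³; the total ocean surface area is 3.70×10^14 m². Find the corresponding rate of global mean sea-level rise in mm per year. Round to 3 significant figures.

≈ 0.326 mm/yr

ρ_w = 1029 kg m⁻³. Annual water volume added = 124 Gt / ρ_w = 1.240×10^14 kg / 1029 kg m⁻³ = 1.205×10^11 m³.
Δh per year = 1.205×10^11 / 3.70×10^14 = 3.26×10^-4 m = 0.326 mm.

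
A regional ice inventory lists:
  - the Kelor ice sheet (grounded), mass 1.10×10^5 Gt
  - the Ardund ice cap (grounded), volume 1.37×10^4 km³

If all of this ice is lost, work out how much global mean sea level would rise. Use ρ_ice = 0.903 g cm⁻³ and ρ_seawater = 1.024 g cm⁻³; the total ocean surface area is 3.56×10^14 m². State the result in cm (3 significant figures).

≈ 33.6 cm

Kelor: 1.10×10^5 Gt = 1.100×10^17 kg; dividing by ρ_w = 1.024 g cm⁻³ = 1024 kg m⁻³ gives 1.074×10^14 m³ of water.
Ardund: 1.37×10^4 km³ × (903/1024) = 1.208×10^4 km³ of water.
Total added water ≈ 1.195×10^14 m³ over 3.56×10^14 m² → Δh = 0.336 m = 33.6 cm.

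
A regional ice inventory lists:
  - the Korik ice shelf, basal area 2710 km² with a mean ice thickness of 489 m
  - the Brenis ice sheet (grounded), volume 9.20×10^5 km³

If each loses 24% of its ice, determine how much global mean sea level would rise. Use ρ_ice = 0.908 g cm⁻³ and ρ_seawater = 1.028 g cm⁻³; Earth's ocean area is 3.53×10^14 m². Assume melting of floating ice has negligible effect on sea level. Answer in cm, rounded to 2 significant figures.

≈ 55 cm

The Korik ice shelf is floating and already displaces its own weight of water, so its melt adds essentially nothing to sea level.
Brenis: 0.24 × 9.20×10^5 km³ × (908/1028) = 1.950×10^5 km³ of water.
Total added water ≈ 1.950×10^14 m³ over 3.53×10^14 m² → Δh = 0.552 m = 55 cm.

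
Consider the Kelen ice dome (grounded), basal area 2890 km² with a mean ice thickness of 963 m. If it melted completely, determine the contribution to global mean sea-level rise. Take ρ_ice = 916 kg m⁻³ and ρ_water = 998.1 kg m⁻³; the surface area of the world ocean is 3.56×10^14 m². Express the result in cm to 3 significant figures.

≈ 0.717 cm

Kelen: ice volume = 2890 km² × 963 m = 2783 km³; 2783 × (916/998.1) = 2554 km³ of water.
Spread over 3.56×10^14 m² of ocean, Δh = 2.554×10^12 / 3.56×10^14 = 7.17×10^-3 m = 0.717 cm.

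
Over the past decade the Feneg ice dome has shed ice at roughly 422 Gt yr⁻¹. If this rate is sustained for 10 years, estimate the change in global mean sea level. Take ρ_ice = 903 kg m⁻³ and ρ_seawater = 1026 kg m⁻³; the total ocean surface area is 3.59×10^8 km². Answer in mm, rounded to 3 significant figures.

Total mass lost = 422 Gt/yr × 10 yr = 4220 Gt = 4.220×10^15 kg.
ρ_w = 1026 kg m⁻³, so water volume = 4.220×10^15 / 1026 = 4.113×10^12 m³.
Δh = 4.113×10^12 / 3.59×10^14 = 0.0115 m = 11.5 mm.

≈ 11.5 mm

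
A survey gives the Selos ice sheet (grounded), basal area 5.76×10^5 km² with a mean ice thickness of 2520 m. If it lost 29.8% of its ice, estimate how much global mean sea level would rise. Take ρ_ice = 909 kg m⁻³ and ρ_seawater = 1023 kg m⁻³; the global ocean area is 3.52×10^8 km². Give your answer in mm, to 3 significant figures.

Selos: ice volume = 5.76×10^5 km² × 2520 m = 1.452×10^6 km³; 0.298 × 1.452×10^6 × (909/1023) = 3.844×10^5 km³ of water.
Spread over 3.52×10^14 m² of ocean, Δh = 3.844×10^14 / 3.52×10^14 = 1.09 m = 1090 mm.

≈ 1090 mm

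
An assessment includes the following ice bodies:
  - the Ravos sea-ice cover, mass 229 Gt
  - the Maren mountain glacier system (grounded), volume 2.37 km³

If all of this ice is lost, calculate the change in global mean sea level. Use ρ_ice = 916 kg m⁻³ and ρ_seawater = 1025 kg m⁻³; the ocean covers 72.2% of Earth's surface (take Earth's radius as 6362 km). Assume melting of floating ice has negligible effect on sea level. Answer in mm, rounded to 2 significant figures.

The Ravos sea-ice cover is floating and already displaces its own weight of water, so its melt adds essentially nothing to sea level.
Maren: 2.37 km³ × (916/1025) = 2.118 km³ of water.
Total added water ≈ 2.118×10^9 m³ over 3.67×10^14 m² → Δh = 5.77×10^-6 m = 5.8×10^-3 mm.

≈ 5.8×10^-3 mm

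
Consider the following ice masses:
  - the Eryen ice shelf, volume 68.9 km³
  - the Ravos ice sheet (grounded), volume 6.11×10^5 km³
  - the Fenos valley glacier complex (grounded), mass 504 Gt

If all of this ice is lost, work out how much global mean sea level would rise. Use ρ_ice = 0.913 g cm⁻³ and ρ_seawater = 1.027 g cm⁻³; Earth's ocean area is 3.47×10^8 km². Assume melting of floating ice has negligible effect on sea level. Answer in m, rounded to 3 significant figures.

The Eryen ice shelf is floating and already displaces its own weight of water, so its melt adds essentially nothing to sea level.
Ravos: 6.11×10^5 km³ × (913/1027) = 5.432×10^5 km³ of water.
Fenos: 504 Gt = 5.040×10^14 kg; dividing by ρ_w = 1.027 g cm⁻³ = 1027 kg m⁻³ gives 4.907×10^11 m³ of water.
Total added water ≈ 5.437×10^14 m³ over 3.47×10^14 m² → Δh = 1.57 m.

≈ 1.57 m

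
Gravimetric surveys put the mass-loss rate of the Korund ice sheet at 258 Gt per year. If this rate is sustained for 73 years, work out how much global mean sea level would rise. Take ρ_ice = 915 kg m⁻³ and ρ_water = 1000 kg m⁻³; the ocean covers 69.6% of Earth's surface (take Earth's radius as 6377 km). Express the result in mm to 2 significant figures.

≈ 53 mm

Total mass lost = 258 Gt/yr × 73 yr = 1.883×10^4 Gt = 1.883×10^16 kg.
ρ_w = 1000 kg m⁻³, so water volume = 1.883×10^16 / 1000 = 1.883×10^13 m³.
Δh = 1.883×10^13 / 3.56×10^14 = 0.0530 m = 53 mm.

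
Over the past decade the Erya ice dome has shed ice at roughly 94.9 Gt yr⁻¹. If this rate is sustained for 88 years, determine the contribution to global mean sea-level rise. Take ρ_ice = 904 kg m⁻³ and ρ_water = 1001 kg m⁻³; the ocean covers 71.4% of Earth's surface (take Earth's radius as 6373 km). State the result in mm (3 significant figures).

Total mass lost = 94.9 Gt/yr × 88 yr = 8351 Gt = 8.351×10^15 kg.
ρ_w = 1001 kg m⁻³, so water volume = 8.351×10^15 / 1001 = 8.343×10^12 m³.
Δh = 8.343×10^12 / 3.64×10^14 = 0.0229 m = 22.9 mm.

≈ 22.9 mm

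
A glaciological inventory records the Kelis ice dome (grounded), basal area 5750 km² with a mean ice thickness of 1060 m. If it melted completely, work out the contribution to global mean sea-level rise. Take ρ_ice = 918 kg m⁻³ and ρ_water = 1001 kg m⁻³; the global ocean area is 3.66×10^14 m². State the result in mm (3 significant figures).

≈ 15.3 mm

Kelis: ice volume = 5750 km² × 1060 m = 6095 km³; 6095 × (918/1001) = 5590 km³ of water.
Spread over 3.66×10^14 m² of ocean, Δh = 5.590×10^12 / 3.66×10^14 = 0.0153 m = 15.3 mm.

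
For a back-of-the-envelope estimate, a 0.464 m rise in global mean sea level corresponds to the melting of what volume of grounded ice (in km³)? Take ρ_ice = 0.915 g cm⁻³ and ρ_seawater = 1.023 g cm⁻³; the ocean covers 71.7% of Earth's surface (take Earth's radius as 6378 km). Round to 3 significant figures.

Required water volume = Δh × A = 0.464 m × 3.67×10^14 m² = 1.701×10^14 m³ = 1.701×10^5 km³.
Ice volume = water volume × ρ_w/ρ_ice = 1.701×10^5 × 1023/915 = 1.90×10^5 km³.

≈ 1.90×10^5 km³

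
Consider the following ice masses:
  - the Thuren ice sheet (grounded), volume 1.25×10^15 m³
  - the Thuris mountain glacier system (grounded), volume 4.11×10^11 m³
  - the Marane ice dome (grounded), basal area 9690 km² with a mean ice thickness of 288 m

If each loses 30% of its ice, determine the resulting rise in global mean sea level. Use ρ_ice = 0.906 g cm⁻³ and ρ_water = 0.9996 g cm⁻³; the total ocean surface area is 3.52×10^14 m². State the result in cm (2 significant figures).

Thuren: 0.3 × 1.25×10^15 m³ × (906/999.6) = 3.399×10^14 m³ of water.
Thuris: 0.3 × 4.11×10^11 m³ × (906/999.6) = 1.118×10^11 m³ of water.
Marane: ice volume = 9690 km² × 288 m = 2791 km³; 0.3 × 2791 × (906/999.6) = 758.8 km³ of water.
Total added water ≈ 3.408×10^14 m³ over 3.52×10^14 m² → Δh = 0.968 m = 97 cm.

≈ 97 cm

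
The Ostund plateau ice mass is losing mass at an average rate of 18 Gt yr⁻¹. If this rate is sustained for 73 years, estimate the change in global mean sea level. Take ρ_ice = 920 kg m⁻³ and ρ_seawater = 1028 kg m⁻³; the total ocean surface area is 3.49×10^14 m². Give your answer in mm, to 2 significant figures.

Total mass lost = 18 Gt/yr × 73 yr = 1314 Gt = 1.314×10^15 kg.
ρ_w = 1028 kg m⁻³, so water volume = 1.314×10^15 / 1028 = 1.278×10^12 m³.
Δh = 1.278×10^12 / 3.49×10^14 = 3.66×10^-3 m = 3.7 mm.

≈ 3.7 mm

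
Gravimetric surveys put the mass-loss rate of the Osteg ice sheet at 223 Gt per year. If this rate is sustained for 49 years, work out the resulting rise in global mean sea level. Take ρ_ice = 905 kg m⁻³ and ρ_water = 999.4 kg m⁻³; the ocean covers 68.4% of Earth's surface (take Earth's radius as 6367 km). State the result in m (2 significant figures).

Total mass lost = 223 Gt/yr × 49 yr = 1.093×10^4 Gt = 1.093×10^16 kg.
ρ_w = 999.4 kg m⁻³, so water volume = 1.093×10^16 / 999.4 = 1.093×10^13 m³.
Δh = 1.093×10^13 / 3.48×10^14 = 0.0314 m.

≈ 0.031 m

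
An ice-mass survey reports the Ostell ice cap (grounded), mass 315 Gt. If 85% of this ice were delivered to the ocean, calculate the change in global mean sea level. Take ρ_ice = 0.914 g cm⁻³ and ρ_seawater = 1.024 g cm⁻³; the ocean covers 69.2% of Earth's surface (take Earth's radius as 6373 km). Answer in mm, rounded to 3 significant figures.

≈ 0.740 mm

Ostell: 0.85 × 315 Gt = 2.678×10^14 kg; dividing by ρ_w = 1.024 g cm⁻³ = 1024 kg m⁻³ gives 2.615×10^11 m³ of water.
Spread over 3.53×10^14 m² of ocean, Δh = 2.615×10^11 / 3.53×10^14 = 7.40×10^-4 m = 0.740 mm.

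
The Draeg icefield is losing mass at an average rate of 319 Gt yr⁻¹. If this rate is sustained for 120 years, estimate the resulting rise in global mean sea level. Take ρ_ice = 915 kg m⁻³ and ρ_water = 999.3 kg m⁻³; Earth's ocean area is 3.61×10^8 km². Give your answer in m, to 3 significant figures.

≈ 0.106 m

Total mass lost = 319 Gt/yr × 120 yr = 3.828×10^4 Gt = 3.828×10^16 kg.
ρ_w = 999.3 kg m⁻³, so water volume = 3.828×10^16 / 999.3 = 3.831×10^13 m³.
Δh = 3.831×10^13 / 3.61×10^14 = 0.106 m.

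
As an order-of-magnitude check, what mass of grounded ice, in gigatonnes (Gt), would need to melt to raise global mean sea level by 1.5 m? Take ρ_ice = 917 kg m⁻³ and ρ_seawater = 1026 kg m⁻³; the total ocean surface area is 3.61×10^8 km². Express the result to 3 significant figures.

Required water volume = Δh × A = 1.5 m × 3.61×10^14 m² = 5.415×10^14 m³.
ρ_w = 1026 kg m⁻³, so the mass of water = 5.415×10^14 m³ × 1026 kg m⁻³ = 5.556×10^17 kg = 5.56×10^5 Gt (and the same mass of ice, by conservation).

≈ 5.56×10^5 Gt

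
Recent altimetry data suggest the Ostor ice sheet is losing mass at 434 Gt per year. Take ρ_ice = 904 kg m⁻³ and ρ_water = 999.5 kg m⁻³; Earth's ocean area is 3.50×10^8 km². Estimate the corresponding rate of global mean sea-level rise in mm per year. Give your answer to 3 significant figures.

ρ_w = 999.5 kg m⁻³. Annual water volume added = 434 Gt / ρ_w = 4.340×10^14 kg / 999.5 kg m⁻³ = 4.342×10^11 m³.
Δh per year = 4.342×10^11 / 3.50×10^14 = 1.24×10^-3 m = 1.24 mm.

≈ 1.24 mm/yr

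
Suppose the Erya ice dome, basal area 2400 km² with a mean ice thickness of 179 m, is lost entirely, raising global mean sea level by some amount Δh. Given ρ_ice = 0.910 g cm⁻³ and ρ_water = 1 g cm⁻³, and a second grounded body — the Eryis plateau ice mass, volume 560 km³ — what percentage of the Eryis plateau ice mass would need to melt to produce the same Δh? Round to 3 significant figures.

Equal sea-level rise means equal mass of meltwater, i.e. equal mass of ice lost.
Ice mass of Erya: 3.909×10^14 kg; ice mass of Eryis: 5.096×10^14 kg.
Fraction required = 3.909×10^14 / 5.096×10^14 = 0.767 → 76.7 %.

≈ 76.7 %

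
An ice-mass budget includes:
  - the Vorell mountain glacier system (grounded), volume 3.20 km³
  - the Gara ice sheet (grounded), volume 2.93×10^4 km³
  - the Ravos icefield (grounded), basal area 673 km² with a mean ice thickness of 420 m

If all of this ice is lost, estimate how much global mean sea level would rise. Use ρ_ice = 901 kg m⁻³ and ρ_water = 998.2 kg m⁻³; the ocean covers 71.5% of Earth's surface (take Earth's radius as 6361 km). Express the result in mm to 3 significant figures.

≈ 73.5 mm

Vorell: 3.20 km³ × (901/998.2) = 2.888 km³ of water.
Gara: 2.93×10^4 km³ × (901/998.2) = 2.645×10^4 km³ of water.
Ravos: ice volume = 673 km² × 420 m = 282.7 km³; 282.7 × (901/998.2) = 255.1 km³ of water.
Total added water ≈ 2.670×10^13 m³ over 3.64×10^14 m² → Δh = 0.0735 m = 73.5 mm.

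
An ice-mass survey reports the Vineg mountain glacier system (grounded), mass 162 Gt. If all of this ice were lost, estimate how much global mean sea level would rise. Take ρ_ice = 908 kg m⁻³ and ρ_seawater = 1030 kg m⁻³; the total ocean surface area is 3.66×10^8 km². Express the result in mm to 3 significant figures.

≈ 0.430 mm

Vineg: 162 Gt = 1.620×10^14 kg; dividing by ρ_w = 1030 kg m⁻³ gives 1.573×10^11 m³ of water.
Spread over 3.66×10^14 m² of ocean, Δh = 1.573×10^11 / 3.66×10^14 = 4.30×10^-4 m = 0.430 mm.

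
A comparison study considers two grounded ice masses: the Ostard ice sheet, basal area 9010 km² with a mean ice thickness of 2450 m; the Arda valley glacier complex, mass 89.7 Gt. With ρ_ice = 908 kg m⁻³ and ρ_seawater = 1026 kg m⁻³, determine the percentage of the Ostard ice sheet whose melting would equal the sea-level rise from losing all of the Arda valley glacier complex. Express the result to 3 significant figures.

≈ 0.448 %

Equal sea-level rise means equal mass of meltwater, i.e. equal mass of ice lost.
Ice mass of Arda: 8.970×10^13 kg; ice mass of Ostard: 2.004×10^16 kg.
Fraction required = 8.970×10^13 / 2.004×10^16 = 4.48×10^-3 → 0.448 %.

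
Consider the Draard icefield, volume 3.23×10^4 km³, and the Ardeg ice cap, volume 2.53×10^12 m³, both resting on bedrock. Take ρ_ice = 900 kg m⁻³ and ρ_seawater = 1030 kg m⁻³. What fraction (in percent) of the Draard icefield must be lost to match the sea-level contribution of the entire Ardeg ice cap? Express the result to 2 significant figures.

Equal sea-level rise means equal mass of meltwater, i.e. equal mass of ice lost.
Ice mass of Ardeg: 2.277×10^15 kg; ice mass of Draard: 2.907×10^16 kg.
Fraction required = 2.277×10^15 / 2.907×10^16 = 0.0783 → 7.8 %.

≈ 7.8 %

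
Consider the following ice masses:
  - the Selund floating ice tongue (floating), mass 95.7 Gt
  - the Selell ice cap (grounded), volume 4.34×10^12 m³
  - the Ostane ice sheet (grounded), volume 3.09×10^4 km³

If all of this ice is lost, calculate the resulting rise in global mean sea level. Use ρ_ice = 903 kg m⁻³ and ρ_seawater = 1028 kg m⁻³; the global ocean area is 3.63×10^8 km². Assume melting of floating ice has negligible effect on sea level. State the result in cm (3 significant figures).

≈ 8.53 cm

The Selund floating ice tongue is floating and already displaces its own weight of water, so its melt adds essentially nothing to sea level.
Selell: 4.34×10^12 m³ × (903/1028) = 3.812×10^12 m³ of water.
Ostane: 3.09×10^4 km³ × (903/1028) = 2.714×10^4 km³ of water.
Total added water ≈ 3.095×10^13 m³ over 3.63×10^14 m² → Δh = 0.0853 m = 8.53 cm.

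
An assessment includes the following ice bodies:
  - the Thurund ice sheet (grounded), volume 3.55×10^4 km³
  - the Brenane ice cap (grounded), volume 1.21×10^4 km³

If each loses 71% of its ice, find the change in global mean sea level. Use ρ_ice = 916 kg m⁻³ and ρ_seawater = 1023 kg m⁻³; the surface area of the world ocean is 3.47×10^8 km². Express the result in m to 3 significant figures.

Thurund: 0.71 × 3.55×10^4 km³ × (916/1023) = 2.257×10^4 km³ of water.
Brenane: 0.71 × 1.21×10^4 km³ × (916/1023) = 7692 km³ of water.
Total added water ≈ 3.026×10^13 m³ over 3.47×10^14 m² → Δh = 0.0872 m.

≈ 0.0872 m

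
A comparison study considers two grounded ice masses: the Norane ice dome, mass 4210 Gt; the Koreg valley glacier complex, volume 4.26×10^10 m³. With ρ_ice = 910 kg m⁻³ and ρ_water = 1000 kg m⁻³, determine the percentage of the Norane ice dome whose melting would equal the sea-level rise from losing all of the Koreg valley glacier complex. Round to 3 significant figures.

Equal sea-level rise means equal mass of meltwater, i.e. equal mass of ice lost.
Ice mass of Koreg: 3.877×10^13 kg; ice mass of Norane: 4.210×10^15 kg.
Fraction required = 3.877×10^13 / 4.210×10^15 = 9.21×10^-3 → 0.921 %.

≈ 0.921 %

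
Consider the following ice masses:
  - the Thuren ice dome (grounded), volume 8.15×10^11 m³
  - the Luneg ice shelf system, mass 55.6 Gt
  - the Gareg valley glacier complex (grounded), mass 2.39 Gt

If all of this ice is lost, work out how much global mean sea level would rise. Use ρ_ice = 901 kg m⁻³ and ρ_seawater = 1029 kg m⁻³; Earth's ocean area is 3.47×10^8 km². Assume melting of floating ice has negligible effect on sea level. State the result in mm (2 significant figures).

Thuren: 8.15×10^11 m³ × (901/1029) = 7.136×10^11 m³ of water.
The Luneg ice shelf system is floating and already displaces its own weight of water, so its melt adds essentially nothing to sea level.
Gareg: 2.39 Gt = 2.390×10^12 kg; dividing by ρ_w = 1029 kg m⁻³ gives 2.323×10^9 m³ of water.
Total added water ≈ 7.159×10^11 m³ over 3.47×10^14 m² → Δh = 2.06×10^-3 m = 2.1 mm.

≈ 2.1 mm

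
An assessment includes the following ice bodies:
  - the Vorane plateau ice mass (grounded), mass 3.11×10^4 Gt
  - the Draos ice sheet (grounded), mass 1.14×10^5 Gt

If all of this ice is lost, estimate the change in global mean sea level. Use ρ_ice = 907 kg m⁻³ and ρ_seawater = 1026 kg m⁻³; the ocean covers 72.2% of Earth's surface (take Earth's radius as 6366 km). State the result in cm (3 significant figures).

Vorane: 3.11×10^4 Gt = 3.110×10^16 kg; dividing by ρ_w = 1026 kg m⁻³ gives 3.031×10^13 m³ of water.
Draos: 1.14×10^5 Gt = 1.140×10^17 kg; dividing by ρ_w = 1026 kg m⁻³ gives 1.111×10^14 m³ of water.
Total added water ≈ 1.414×10^14 m³ over 3.68×10^14 m² → Δh = 0.385 m = 38.5 cm.

≈ 38.5 cm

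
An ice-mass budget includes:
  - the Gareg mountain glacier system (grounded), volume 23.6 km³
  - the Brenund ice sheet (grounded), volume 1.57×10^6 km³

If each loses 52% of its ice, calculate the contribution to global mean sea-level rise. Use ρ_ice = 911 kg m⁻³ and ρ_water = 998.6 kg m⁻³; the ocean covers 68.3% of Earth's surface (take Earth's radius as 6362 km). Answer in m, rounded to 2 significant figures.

≈ 2.1 m

Gareg: 0.52 × 23.6 km³ × (911/998.6) = 11.20 km³ of water.
Brenund: 0.52 × 1.57×10^6 km³ × (911/998.6) = 7.448×10^5 km³ of water.
Total added water ≈ 7.448×10^14 m³ over 3.47×10^14 m² → Δh = 2.14 m.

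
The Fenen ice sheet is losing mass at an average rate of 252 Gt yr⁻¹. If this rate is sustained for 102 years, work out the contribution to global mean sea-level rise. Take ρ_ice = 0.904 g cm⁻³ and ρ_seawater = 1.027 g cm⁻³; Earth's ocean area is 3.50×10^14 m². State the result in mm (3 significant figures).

Total mass lost = 252 Gt/yr × 102 yr = 2.570×10^4 Gt = 2.570×10^16 kg.
ρ_w = 1.027 g cm⁻³ = 1027 kg m⁻³, so water volume = 2.570×10^16 / 1027 = 2.503×10^13 m³.
Δh = 2.503×10^13 / 3.50×10^14 = 0.0715 m = 71.5 mm.

≈ 71.5 mm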